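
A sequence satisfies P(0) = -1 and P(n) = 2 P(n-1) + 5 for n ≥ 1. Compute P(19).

2097147

The fixed point is 5/(1 - 2) = -5, so P(n) + 5 = 2(P(n-1) + 5).
Hence P(n) = 4·2^n - 5.
P(19) = 4·2^{19} - 5 = 4·524288 - 5 = 2097147.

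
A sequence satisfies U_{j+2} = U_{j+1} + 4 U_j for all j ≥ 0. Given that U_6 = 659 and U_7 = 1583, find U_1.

Rearranging, U_{j-2} = (U_j - U_{j-1}) / 4.
U_5 = (1583 - 659) / 4 = 924/4 = 231
U_4 = (659 - 231) / 4 = 428/4 = 107
U_3 = (231 - 107) / 4 = 124/4 = 31
U_2 = (107 - 31) / 4 = 76/4 = 19
U_1 = (31 - 19) / 4 = 12/4 = 3

3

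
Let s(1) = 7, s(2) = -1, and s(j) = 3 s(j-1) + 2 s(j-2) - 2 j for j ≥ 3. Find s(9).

1787

s(3) = 3(-1) + 2(7) - 6 = 5
s(4) = 3(5) + 2(-1) - 8 = 5
s(5) = 3(5) + 2(5) - 10 = 15
s(6) = 3(15) + 2(5) - 12 = 43
s(7) = 3(43) + 2(15) - 14 = 145
s(8) = 3(145) + 2(43) - 16 = 505
s(9) = 3(505) + 2(145) - 18 = 1787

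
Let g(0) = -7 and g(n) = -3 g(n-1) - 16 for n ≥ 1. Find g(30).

The fixed point is -16/(1 + 3) = -4, so g(n) + 4 = -3(g(n-1) + 4).
Hence g(n) = -3·(-3)^n - 4.
g(30) = -3·(-3)^{30} - 4 = -3·205891132094649 - 4 = -617673396283951.

-617673396283951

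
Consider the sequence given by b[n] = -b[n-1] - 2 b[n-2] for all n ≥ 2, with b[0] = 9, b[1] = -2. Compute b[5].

b[2] = -(-2) - 2*9 = -16
b[3] = -(-16) - 2*(-2) = 20
b[4] = -20 - 2*(-16) = 12
b[5] = -12 - 2*20 = -52

-52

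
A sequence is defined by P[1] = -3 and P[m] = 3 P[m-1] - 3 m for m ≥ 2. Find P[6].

-1629

P[2] = 3*(-3) - 6 = -15
P[3] = 3*(-15) - 9 = -54
P[4] = 3*(-54) - 12 = -174
P[5] = 3*(-174) - 15 = -537
P[6] = 3*(-537) - 18 = -1629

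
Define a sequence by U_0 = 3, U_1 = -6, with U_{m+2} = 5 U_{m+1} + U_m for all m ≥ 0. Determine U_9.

U_2 = 5·(-6) + 3 = -27
U_3 = 5·(-27) + (-6) = -141
U_4 = 5·(-141) + (-27) = -732
U_5 = 5·(-732) + (-141) = -3801
U_6 = 5·(-3801) + (-732) = -19737
U_7 = 5·(-19737) + (-3801) = -102486
U_8 = 5·(-102486) + (-19737) = -532167
U_9 = 5·(-532167) + (-102486) = -2763321

-2763321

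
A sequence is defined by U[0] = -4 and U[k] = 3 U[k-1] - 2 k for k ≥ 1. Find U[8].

U[1] = 3(-4) - 2 = -14
U[2] = 3(-14) - 4 = -46
U[3] = 3(-46) - 6 = -144
U[4] = 3(-144) - 8 = -440
U[5] = 3(-440) - 10 = -1330
U[6] = 3(-1330) - 12 = -4002
U[7] = 3(-4002) - 14 = -12020
U[8] = 3(-12020) - 16 = -36076

-36076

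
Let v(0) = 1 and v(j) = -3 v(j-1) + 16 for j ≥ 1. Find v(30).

The fixed point is 16/(1 + 3) = 4, so v(j) - 4 = -3(v(j-1) - 4).
Hence v(j) = -3·(-3)^j + 4.
v(30) = -3·(-3)^{30} + 4 = -3·205891132094649 + 4 = -617673396283943.

-617673396283943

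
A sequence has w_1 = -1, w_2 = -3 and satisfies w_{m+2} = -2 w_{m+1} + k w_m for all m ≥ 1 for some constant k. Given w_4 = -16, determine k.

4

w_3 = 6 - k
w_4 = -12 - k
So -12 - k = -16, giving k = 4.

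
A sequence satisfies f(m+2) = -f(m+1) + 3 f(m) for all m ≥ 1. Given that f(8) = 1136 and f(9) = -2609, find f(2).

Rearranging, f(m-2) = (f(m) + f(m-1)) / 3.
f(7) = (-2609 + 1136) / 3 = -1473/3 = -491
f(6) = (1136 + (-491)) / 3 = 645/3 = 215
f(5) = (-491 + 215) / 3 = -276/3 = -92
f(4) = (215 + (-92)) / 3 = 123/3 = 41
f(3) = (-92 + 41) / 3 = -51/3 = -17
f(2) = (41 + (-17)) / 3 = 24/3 = 8

8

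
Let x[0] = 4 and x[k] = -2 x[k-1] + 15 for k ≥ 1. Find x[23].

The fixed point is 15/(1 + 2) = 5, so x[k] - 5 = -2(x[k-1] - 5).
Hence x[k] = -1·(-2)^k + 5.
x[23] = -1·(-2)^{23} + 5 = -1·-8388608 + 5 = 8388613.

8388613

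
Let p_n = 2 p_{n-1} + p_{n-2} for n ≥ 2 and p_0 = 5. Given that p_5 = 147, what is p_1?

3

Let p_1 = w.
p_2 = 5 + 2w
p_3 = 10 + 5w
p_4 = 25 + 12w
p_5 = 60 + 29w
So 60 + 29w = 147, giving w = 3.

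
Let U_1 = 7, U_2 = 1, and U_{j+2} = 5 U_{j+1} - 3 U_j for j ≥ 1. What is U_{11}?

-2341051

U_3 = 5(1) - 3(7) = -16
U_4 = 5(-16) - 3(1) = -83
U_5 = 5(-83) - 3(-16) = -367
U_6 = 5(-367) - 3(-83) = -1586
U_7 = 5(-1586) - 3(-367) = -6829
U_8 = 5(-6829) - 3(-1586) = -29387
U_9 = 5(-29387) - 3(-6829) = -126448
U_{10} = 5(-126448) - 3(-29387) = -544079
U_{11} = 5(-544079) - 3(-126448) = -2341051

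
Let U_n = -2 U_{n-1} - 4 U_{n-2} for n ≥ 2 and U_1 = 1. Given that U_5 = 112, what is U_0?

Let U_0 = w.
U_2 = -2 - 4w
U_3 = 8w
U_4 = 8
U_5 = -16 - 32w
So -16 - 32w = 112, giving w = -4.

-4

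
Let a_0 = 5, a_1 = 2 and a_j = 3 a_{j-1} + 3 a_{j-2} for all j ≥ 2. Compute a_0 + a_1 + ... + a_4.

a_2 = 3(2) + 3(5) = 21
a_3 = 3(21) + 3(2) = 69
a_4 = 3(69) + 3(21) = 270
Sum = 5 + 2 + 21 + 69 + 270 = 367

367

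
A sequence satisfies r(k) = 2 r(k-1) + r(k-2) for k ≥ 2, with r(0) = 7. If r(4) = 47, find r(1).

1

Let r(1) = z.
r(2) = 7 + 2z
r(3) = 14 + 5z
r(4) = 35 + 12z
So 35 + 12z = 47, giving z = 1.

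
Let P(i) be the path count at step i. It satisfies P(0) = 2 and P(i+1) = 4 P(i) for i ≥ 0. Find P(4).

512

P(1) = 4(2) = 8
P(2) = 4(8) = 32
P(3) = 4(32) = 128
P(4) = 4(128) = 512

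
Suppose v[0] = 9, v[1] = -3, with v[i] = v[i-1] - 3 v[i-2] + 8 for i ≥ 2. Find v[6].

-107

v[2] = (-3) - 3*9 + 8 = -22
v[3] = (-22) - 3*(-3) + 8 = -5
v[4] = (-5) - 3*(-22) + 8 = 69
v[5] = 69 - 3*(-5) + 8 = 92
v[6] = 92 - 3*69 + 8 = -107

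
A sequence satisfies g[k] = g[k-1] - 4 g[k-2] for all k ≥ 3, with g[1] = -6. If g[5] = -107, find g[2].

Let g[2] = x.
g[3] = 24 + x
g[4] = 24 - 3x
g[5] = -72 - 7x
So -72 - 7x = -107, giving x = 5.

5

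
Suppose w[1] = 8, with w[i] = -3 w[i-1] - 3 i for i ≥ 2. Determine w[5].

750

w[2] = -3(8) - 6 = -30
w[3] = -3(-30) - 9 = 81
w[4] = -3(81) - 12 = -255
w[5] = -3(-255) - 15 = 750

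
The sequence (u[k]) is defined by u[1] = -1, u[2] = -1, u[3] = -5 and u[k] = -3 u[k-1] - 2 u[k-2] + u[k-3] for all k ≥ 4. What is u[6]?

u[4] = -3*(-5) - 2*(-1) + (-1) = 16
u[5] = -3*16 - 2*(-5) + (-1) = -39
u[6] = -3*(-39) - 2*16 + (-5) = 80

80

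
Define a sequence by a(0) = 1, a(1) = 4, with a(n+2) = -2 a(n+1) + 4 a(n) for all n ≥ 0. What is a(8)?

-7424

a(2) = -2(4) + 4(1) = -4
a(3) = -2(-4) + 4(4) = 24
a(4) = -2(24) + 4(-4) = -64
a(5) = -2(-64) + 4(24) = 224
a(6) = -2(224) + 4(-64) = -704
a(7) = -2(-704) + 4(224) = 2304
a(8) = -2(2304) + 4(-704) = -7424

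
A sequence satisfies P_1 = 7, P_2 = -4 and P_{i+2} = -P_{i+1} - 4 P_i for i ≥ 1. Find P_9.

-840

P_3 = -(-4) - 4(7) = -24
P_4 = -(-24) - 4(-4) = 40
P_5 = -40 - 4(-24) = 56
P_6 = -56 - 4(40) = -216
P_7 = -(-216) - 4(56) = -8
P_8 = -(-8) - 4(-216) = 872
P_9 = -872 - 4(-8) = -840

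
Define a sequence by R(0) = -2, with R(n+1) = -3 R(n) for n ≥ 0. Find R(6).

R(1) = -3·(-2) = 6
R(2) = -3·6 = -18
R(3) = -3·(-18) = 54
R(4) = -3·54 = -162
R(5) = -3·(-162) = 486
R(6) = -3·486 = -1458

-1458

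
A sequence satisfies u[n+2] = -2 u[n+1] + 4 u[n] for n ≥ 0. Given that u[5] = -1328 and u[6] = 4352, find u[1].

Rearranging, u[n-2] = (u[n] + 2 u[n-1]) / 4.
u[4] = (4352 + 2*(-1328)) / 4 = 1696/4 = 424
u[3] = (-1328 + 2*424) / 4 = -480/4 = -120
u[2] = (424 + 2*(-120)) / 4 = 184/4 = 46
u[1] = (-120 + 2*46) / 4 = -28/4 = -7

-7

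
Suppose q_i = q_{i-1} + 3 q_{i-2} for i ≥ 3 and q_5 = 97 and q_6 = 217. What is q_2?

7

Rearranging, q_{i-2} = (q_i - q_{i-1}) / 3.
q_4 = (217 - 97) / 3 = 120/3 = 40
q_3 = (97 - 40) / 3 = 57/3 = 19
q_2 = (40 - 19) / 3 = 21/3 = 7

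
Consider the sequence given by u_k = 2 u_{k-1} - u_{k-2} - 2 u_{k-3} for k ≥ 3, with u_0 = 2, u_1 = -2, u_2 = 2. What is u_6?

u_3 = 2·2 - (-2) - 2·2 = 2
u_4 = 2·2 - 2 - 2·(-2) = 6
u_5 = 2·6 - 2 - 2·2 = 6
u_6 = 2·6 - 6 - 2·2 = 2

2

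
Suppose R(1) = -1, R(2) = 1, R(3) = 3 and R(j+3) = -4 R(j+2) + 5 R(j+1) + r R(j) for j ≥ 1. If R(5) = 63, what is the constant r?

R(4) = -7 - r
R(5) = 43 + 5r
So 43 + 5r = 63, giving r = 4.

4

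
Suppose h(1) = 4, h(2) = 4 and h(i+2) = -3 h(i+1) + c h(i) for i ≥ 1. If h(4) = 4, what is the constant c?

h(3) = -12 + 4c
h(4) = 36 - 8c
So 36 - 8c = 4, giving c = 4.

4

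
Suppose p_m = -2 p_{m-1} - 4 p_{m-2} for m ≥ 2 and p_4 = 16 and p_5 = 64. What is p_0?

Rearranging, p_{m-2} = (p_m + 2 p_{m-1}) / -4.
p_3 = (64 + 2·16) / -4 = 96/-4 = -24
p_2 = (16 + 2·(-24)) / -4 = -32/-4 = 8
p_1 = (-24 + 2·8) / -4 = -8/-4 = 2
p_0 = (8 + 2·2) / -4 = 12/-4 = -3

-3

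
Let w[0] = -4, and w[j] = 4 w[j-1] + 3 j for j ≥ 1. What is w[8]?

-174772

w[1] = 4*(-4) + 3 = -13
w[2] = 4*(-13) + 6 = -46
w[3] = 4*(-46) + 9 = -175
w[4] = 4*(-175) + 12 = -688
w[5] = 4*(-688) + 15 = -2737
w[6] = 4*(-2737) + 18 = -10930
w[7] = 4*(-10930) + 21 = -43699
w[8] = 4*(-43699) + 24 = -174772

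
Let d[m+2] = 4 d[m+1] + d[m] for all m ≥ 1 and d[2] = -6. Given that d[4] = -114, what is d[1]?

Let d[1] = y.
d[3] = -24 + y
d[4] = -102 + 4y
So -102 + 4y = -114, giving y = -3.

-3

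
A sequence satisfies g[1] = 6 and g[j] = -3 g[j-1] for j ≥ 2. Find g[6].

g[2] = -3(6) = -18
g[3] = -3(-18) = 54
g[4] = -3(54) = -162
g[5] = -3(-162) = 486
g[6] = -3(486) = -1458

-1458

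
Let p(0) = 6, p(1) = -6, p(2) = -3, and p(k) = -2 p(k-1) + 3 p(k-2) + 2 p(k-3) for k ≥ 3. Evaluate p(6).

-135

p(3) = -2*(-3) + 3*(-6) + 2*6 = 0
p(4) = -2*0 + 3*(-3) + 2*(-6) = -21
p(5) = -2*(-21) + 3*0 + 2*(-3) = 36
p(6) = -2*36 + 3*(-21) + 2*0 = -135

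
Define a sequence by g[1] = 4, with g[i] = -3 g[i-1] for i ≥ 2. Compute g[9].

g[2] = -3*4 = -12
g[3] = -3*(-12) = 36
g[4] = -3*36 = -108
g[5] = -3*(-108) = 324
g[6] = -3*324 = -972
g[7] = -3*(-972) = 2916
g[8] = -3*2916 = -8748
g[9] = -3*(-8748) = 26244

26244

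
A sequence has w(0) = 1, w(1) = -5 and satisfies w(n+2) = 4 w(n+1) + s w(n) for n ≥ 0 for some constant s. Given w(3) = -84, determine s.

w(2) = -20 + s
w(3) = -80 - s
So -80 - s = -84, giving s = 4.

4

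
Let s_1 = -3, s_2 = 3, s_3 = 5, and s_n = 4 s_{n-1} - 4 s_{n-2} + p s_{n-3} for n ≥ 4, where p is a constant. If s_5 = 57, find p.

-5

s_4 = 8 - 3p
s_5 = 12 - 9p
So 12 - 9p = 57, giving p = -5.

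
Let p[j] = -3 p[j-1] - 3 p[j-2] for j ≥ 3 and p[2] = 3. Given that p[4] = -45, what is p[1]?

-7

Let p[1] = z.
p[3] = -9 - 3z
p[4] = 18 + 9z
So 18 + 9z = -45, giving z = -7.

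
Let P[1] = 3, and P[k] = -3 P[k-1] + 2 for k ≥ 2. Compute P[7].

1823

P[2] = -3·3 + 2 = -7
P[3] = -3·(-7) + 2 = 23
P[4] = -3·23 + 2 = -67
P[5] = -3·(-67) + 2 = 203
P[6] = -3·203 + 2 = -607
P[7] = -3·(-607) + 2 = 1823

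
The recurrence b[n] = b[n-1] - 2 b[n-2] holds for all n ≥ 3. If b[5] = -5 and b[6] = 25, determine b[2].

5

Rearranging, b[n-2] = (b[n] - b[n-1]) / -2.
b[4] = (25 - (-5)) / -2 = 30/-2 = -15
b[3] = (-5 - (-15)) / -2 = 10/-2 = -5
b[2] = (-15 - (-5)) / -2 = -10/-2 = 5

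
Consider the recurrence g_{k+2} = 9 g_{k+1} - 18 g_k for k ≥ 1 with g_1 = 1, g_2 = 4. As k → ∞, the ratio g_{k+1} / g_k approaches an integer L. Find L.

6

The characteristic equation is r^2 - 9r + 18 = 0, which factors as (r - 6)(r - 3) = 0.
So the roots are 6 and 3. Since |6| > |3| and the coefficient of 6^k is non-zero, the ratio tends to 6.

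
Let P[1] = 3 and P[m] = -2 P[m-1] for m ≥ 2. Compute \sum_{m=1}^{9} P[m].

513

P[2] = -2·3 = -6
P[3] = -2·(-6) = 12
P[4] = -2·12 = -24
P[5] = -2·(-24) = 48
P[6] = -2·48 = -96
P[7] = -2·(-96) = 192
P[8] = -2·192 = -384
P[9] = -2·(-384) = 768
Sum = 3 + (-6) + 12 + (-24) + 48 + (-96) + 192 + (-384) + 768 = 513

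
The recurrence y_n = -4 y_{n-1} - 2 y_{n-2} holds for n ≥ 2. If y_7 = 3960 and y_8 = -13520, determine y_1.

Rearranging, y_{n-2} = (y_n + 4 y_{n-1}) / -2.
y_6 = (-13520 + 4·3960) / -2 = 2320/-2 = -1160
y_5 = (3960 + 4·(-1160)) / -2 = -680/-2 = 340
y_4 = (-1160 + 4·340) / -2 = 200/-2 = -100
y_3 = (340 + 4·(-100)) / -2 = -60/-2 = 30
y_2 = (-100 + 4·30) / -2 = 20/-2 = -10
y_1 = (30 + 4·(-10)) / -2 = -10/-2 = 5

5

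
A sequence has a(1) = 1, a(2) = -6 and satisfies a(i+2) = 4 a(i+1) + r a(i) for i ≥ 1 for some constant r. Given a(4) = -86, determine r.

-5

a(3) = -24 + r
a(4) = -96 - 2r
So -96 - 2r = -86, giving r = -5.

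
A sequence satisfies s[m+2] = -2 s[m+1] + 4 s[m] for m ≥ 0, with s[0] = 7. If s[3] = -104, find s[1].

-6

Let s[1] = x.
s[2] = 28 - 2x
s[3] = -56 + 8x
So -56 + 8x = -104, giving x = -6.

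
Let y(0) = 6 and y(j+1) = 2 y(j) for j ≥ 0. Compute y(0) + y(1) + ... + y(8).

3066

y(1) = 2(6) = 12
y(2) = 2(12) = 24
y(3) = 2(24) = 48
y(4) = 2(48) = 96
y(5) = 2(96) = 192
y(6) = 2(192) = 384
y(7) = 2(384) = 768
y(8) = 2(768) = 1536
Sum = 6 + 12 + 24 + 48 + 96 + 192 + 384 + 768 + 1536 = 3066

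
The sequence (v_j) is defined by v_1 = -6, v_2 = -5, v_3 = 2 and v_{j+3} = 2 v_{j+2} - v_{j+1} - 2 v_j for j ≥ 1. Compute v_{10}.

v_4 = 2*2 - (-5) - 2*(-6) = 21
v_5 = 2*21 - 2 - 2*(-5) = 50
v_6 = 2*50 - 21 - 2*2 = 75
v_7 = 2*75 - 50 - 2*21 = 58
v_8 = 2*58 - 75 - 2*50 = -59
v_9 = 2*(-59) - 58 - 2*75 = -326
v_{10} = 2*(-326) - (-59) - 2*58 = -709

-709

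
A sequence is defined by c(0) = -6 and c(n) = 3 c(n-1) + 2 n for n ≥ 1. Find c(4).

c(1) = 3*(-6) + 2 = -16
c(2) = 3*(-16) + 4 = -44
c(3) = 3*(-44) + 6 = -126
c(4) = 3*(-126) + 8 = -370

-370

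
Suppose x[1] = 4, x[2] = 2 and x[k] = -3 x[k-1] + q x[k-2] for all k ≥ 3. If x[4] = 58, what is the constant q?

x[3] = -6 + 4q
x[4] = 18 - 10q
So 18 - 10q = 58, giving q = -4.

-4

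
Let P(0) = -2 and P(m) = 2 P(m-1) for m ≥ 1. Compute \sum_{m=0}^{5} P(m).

P(1) = 2·(-2) = -4
P(2) = 2·(-4) = -8
P(3) = 2·(-8) = -16
P(4) = 2·(-16) = -32
P(5) = 2·(-32) = -64
Sum = (-2) + (-4) + (-8) + (-16) + (-32) + (-64) = -126

-126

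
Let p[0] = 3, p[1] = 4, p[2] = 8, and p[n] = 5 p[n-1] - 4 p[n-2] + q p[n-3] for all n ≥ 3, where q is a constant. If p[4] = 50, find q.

-2

p[3] = 24 + 3q
p[4] = 88 + 19q
So 88 + 19q = 50, giving q = -2.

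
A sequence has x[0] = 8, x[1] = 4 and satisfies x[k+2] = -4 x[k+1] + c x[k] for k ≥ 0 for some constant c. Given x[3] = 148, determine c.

-3

x[2] = -16 + 8c
x[3] = 64 - 28c
So 64 - 28c = 148, giving c = -3.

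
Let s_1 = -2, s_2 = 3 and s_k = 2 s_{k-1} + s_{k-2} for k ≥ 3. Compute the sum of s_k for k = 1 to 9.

s_3 = 2(3) + (-2) = 4
s_4 = 2(4) + 3 = 11
s_5 = 2(11) + 4 = 26
s_6 = 2(26) + 11 = 63
s_7 = 2(63) + 26 = 152
s_8 = 2(152) + 63 = 367
s_9 = 2(367) + 152 = 886
Sum = (-2) + 3 + 4 + 11 + 26 + 63 + 152 + 367 + 886 = 1510

1510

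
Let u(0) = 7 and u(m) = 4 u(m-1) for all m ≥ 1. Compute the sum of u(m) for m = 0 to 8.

u(1) = 4*7 = 28
u(2) = 4*28 = 112
u(3) = 4*112 = 448
u(4) = 4*448 = 1792
u(5) = 4*1792 = 7168
u(6) = 4*7168 = 28672
u(7) = 4*28672 = 114688
u(8) = 4*114688 = 458752
Sum = 7 + 28 + 112 + 448 + 1792 + 7168 + 28672 + 114688 + 458752 = 611667

611667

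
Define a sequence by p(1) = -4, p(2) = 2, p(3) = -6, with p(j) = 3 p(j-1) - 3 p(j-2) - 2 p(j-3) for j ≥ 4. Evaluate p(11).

1838

p(4) = 3*(-6) - 3*2 - 2*(-4) = -16
p(5) = 3*(-16) - 3*(-6) - 2*2 = -34
p(6) = 3*(-34) - 3*(-16) - 2*(-6) = -42
p(7) = 3*(-42) - 3*(-34) - 2*(-16) = 8
p(8) = 3*8 - 3*(-42) - 2*(-34) = 218
p(9) = 3*218 - 3*8 - 2*(-42) = 714
p(10) = 3*714 - 3*218 - 2*8 = 1472
p(11) = 3*1472 - 3*714 - 2*218 = 1838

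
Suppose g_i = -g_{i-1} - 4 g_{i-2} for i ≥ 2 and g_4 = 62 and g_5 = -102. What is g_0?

4

Rearranging, g_{i-2} = (g_i + g_{i-1}) / -4.
g_3 = (-102 + 62) / -4 = -40/-4 = 10
g_2 = (62 + 10) / -4 = 72/-4 = -18
g_1 = (10 + (-18)) / -4 = -8/-4 = 2
g_0 = (-18 + 2) / -4 = -16/-4 = 4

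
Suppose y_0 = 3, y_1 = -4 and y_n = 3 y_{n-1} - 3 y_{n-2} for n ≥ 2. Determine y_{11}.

3159

y_2 = 3·(-4) - 3·3 = -21
y_3 = 3·(-21) - 3·(-4) = -51
y_4 = 3·(-51) - 3·(-21) = -90
y_5 = 3·(-90) - 3·(-51) = -117
y_6 = 3·(-117) - 3·(-90) = -81
y_7 = 3·(-81) - 3·(-117) = 108
y_8 = 3·108 - 3·(-81) = 567
y_9 = 3·567 - 3·108 = 1377
y_{10} = 3·1377 - 3·567 = 2430
y_{11} = 3·2430 - 3·1377 = 3159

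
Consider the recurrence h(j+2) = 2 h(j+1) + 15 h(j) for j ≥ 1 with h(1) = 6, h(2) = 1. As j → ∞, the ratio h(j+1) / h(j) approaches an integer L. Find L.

The characteristic equation is r^2 - 2r - 15 = 0, which factors as (r - 5)(r + 3) = 0.
So the roots are 5 and -3. Since |5| > |-3| and the coefficient of 5^j is non-zero, the ratio tends to 5.

5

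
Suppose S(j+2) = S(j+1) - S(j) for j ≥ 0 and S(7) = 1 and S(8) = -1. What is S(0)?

2

Rearranging, S(j-2) = -(S(j) - S(j-1)).
S(6) = -(-1 - 1) = 2
S(5) = -(1 - 2) = 1
S(4) = -(2 - 1) = -1
S(3) = -(1 - (-1)) = -2
S(2) = -(-1 - (-2)) = -1
S(1) = -(-2 - (-1)) = 1
S(0) = -(-1 - 1) = 2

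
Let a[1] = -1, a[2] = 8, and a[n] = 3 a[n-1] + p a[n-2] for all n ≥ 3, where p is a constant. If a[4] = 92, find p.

a[3] = 24 - p
a[4] = 72 + 5p
So 72 + 5p = 92, giving p = 4.

4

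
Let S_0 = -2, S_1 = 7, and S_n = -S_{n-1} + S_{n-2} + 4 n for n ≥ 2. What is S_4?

S_2 = -7 + (-2) + 8 = -1
S_3 = -(-1) + 7 + 12 = 20
S_4 = -20 + (-1) + 16 = -5

-5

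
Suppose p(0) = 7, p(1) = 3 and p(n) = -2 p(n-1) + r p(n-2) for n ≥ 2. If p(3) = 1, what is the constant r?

1

p(2) = -6 + 7r
p(3) = 12 - 11r
So 12 - 11r = 1, giving r = 1.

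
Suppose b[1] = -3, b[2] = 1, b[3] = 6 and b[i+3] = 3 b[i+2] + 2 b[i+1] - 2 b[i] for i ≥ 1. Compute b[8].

3540

b[4] = 3·6 + 2·1 - 2·(-3) = 26
b[5] = 3·26 + 2·6 - 2·1 = 88
b[6] = 3·88 + 2·26 - 2·6 = 304
b[7] = 3·304 + 2·88 - 2·26 = 1036
b[8] = 3·1036 + 2·304 - 2·88 = 3540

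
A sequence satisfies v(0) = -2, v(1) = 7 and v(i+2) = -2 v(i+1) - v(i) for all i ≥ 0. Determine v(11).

v(2) = -2*7 - (-2) = -12
v(3) = -2*(-12) - 7 = 17
v(4) = -2*17 - (-12) = -22
v(5) = -2*(-22) - 17 = 27
v(6) = -2*27 - (-22) = -32
v(7) = -2*(-32) - 27 = 37
v(8) = -2*37 - (-32) = -42
v(9) = -2*(-42) - 37 = 47
v(10) = -2*47 - (-42) = -52
v(11) = -2*(-52) - 47 = 57

57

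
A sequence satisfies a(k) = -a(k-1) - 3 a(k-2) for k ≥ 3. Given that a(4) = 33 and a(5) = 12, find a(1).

Rearranging, a(k-2) = (a(k) + a(k-1)) / -3.
a(3) = (12 + 33) / -3 = 45/-3 = -15
a(2) = (33 + (-15)) / -3 = 18/-3 = -6
a(1) = (-15 + (-6)) / -3 = -21/-3 = 7

7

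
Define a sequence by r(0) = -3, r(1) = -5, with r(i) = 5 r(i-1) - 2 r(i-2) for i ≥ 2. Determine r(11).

r(2) = 5·(-5) - 2·(-3) = -19
r(3) = 5·(-19) - 2·(-5) = -85
r(4) = 5·(-85) - 2·(-19) = -387
r(5) = 5·(-387) - 2·(-85) = -1765
r(6) = 5·(-1765) - 2·(-387) = -8051
r(7) = 5·(-8051) - 2·(-1765) = -36725
r(8) = 5·(-36725) - 2·(-8051) = -167523
r(9) = 5·(-167523) - 2·(-36725) = -764165
r(10) = 5·(-764165) - 2·(-167523) = -3485779
r(11) = 5·(-3485779) - 2·(-764165) = -15900565

-15900565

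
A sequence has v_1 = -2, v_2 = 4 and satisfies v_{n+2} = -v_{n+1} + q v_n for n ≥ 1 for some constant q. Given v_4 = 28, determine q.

4

v_3 = -4 - 2q
v_4 = 4 + 6q
So 4 + 6q = 28, giving q = 4.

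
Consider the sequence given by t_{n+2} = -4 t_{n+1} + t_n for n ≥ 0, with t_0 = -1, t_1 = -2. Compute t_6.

t_2 = -4*(-2) + (-1) = 7
t_3 = -4*7 + (-2) = -30
t_4 = -4*(-30) + 7 = 127
t_5 = -4*127 + (-30) = -538
t_6 = -4*(-538) + 127 = 2279

2279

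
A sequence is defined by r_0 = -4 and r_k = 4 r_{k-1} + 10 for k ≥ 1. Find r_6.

r_1 = 4(-4) + 10 = -6
r_2 = 4(-6) + 10 = -14
r_3 = 4(-14) + 10 = -46
r_4 = 4(-46) + 10 = -174
r_5 = 4(-174) + 10 = -686
r_6 = 4(-686) + 10 = -2734

-2734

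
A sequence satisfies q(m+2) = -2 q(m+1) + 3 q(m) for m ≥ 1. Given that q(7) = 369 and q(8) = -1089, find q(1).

Rearranging, q(m-2) = (q(m) + 2 q(m-1)) / 3.
q(6) = (-1089 + 2·369) / 3 = -351/3 = -117
q(5) = (369 + 2·(-117)) / 3 = 135/3 = 45
q(4) = (-117 + 2·45) / 3 = -27/3 = -9
q(3) = (45 + 2·(-9)) / 3 = 27/3 = 9
q(2) = (-9 + 2·9) / 3 = 9/3 = 3
q(1) = (9 + 2·3) / 3 = 15/3 = 5

5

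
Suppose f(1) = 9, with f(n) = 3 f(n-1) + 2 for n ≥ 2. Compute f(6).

f(2) = 3·9 + 2 = 29
f(3) = 3·29 + 2 = 89
f(4) = 3·89 + 2 = 269
f(5) = 3·269 + 2 = 809
f(6) = 3·809 + 2 = 2429

2429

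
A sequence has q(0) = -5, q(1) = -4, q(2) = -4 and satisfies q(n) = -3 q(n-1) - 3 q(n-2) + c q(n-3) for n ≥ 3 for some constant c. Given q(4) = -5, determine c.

q(3) = 24 - 5c
q(4) = -60 + 11c
So -60 + 11c = -5, giving c = 5.

5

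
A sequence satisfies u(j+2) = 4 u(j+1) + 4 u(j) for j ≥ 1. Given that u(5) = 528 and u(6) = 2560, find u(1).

-3

Rearranging, u(j-2) = (u(j) - 4 u(j-1)) / 4.
u(4) = (2560 - 4·528) / 4 = 448/4 = 112
u(3) = (528 - 4·112) / 4 = 80/4 = 20
u(2) = (112 - 4·20) / 4 = 32/4 = 8
u(1) = (20 - 4·8) / 4 = -12/4 = -3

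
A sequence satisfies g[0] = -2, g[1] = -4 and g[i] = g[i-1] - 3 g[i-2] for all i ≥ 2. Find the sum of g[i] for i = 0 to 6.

g[2] = (-4) - 3(-2) = 2
g[3] = 2 - 3(-4) = 14
g[4] = 14 - 3(2) = 8
g[5] = 8 - 3(14) = -34
g[6] = (-34) - 3(8) = -58
Sum = (-2) + (-4) + 2 + 14 + 8 + (-34) + (-58) = -74

-74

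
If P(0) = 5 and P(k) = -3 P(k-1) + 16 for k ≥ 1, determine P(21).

The fixed point is 16/(1 + 3) = 4, so P(k) - 4 = -3(P(k-1) - 4).
Hence P(k) = 1·(-3)^k + 4.
P(21) = 1·(-3)^{21} + 4 = 1·-10460353203 + 4 = -10460353199.

-10460353199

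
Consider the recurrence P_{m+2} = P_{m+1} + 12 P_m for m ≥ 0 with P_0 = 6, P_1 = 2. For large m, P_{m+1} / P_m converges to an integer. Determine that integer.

The characteristic equation is r^2 - r - 12 = 0, which factors as (r - 4)(r + 3) = 0.
So the roots are 4 and -3. Since |4| > |-3| and the coefficient of 4^m is non-zero, the ratio tends to 4.

4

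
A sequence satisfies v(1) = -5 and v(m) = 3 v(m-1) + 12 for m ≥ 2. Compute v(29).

The fixed point is 12/(1 - 3) = -6, so v(m) + 6 = 3(v(m-1) + 6).
Hence v(m) = 1·3^{m-1} - 6.
v(29) = 1·3^{28} - 6 = 1·22876792454961 - 6 = 22876792454955.

22876792454955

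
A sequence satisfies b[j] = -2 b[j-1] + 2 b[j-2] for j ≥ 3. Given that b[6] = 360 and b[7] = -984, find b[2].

6

Rearranging, b[j-2] = (b[j] + 2 b[j-1]) / 2.
b[5] = (-984 + 2*360) / 2 = -264/2 = -132
b[4] = (360 + 2*(-132)) / 2 = 96/2 = 48
b[3] = (-132 + 2*48) / 2 = -36/2 = -18
b[2] = (48 + 2*(-18)) / 2 = 12/2 = 6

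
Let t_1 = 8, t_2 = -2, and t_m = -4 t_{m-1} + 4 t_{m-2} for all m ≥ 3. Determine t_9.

450560

t_3 = -4(-2) + 4(8) = 40
t_4 = -4(40) + 4(-2) = -168
t_5 = -4(-168) + 4(40) = 832
t_6 = -4(832) + 4(-168) = -4000
t_7 = -4(-4000) + 4(832) = 19328
t_8 = -4(19328) + 4(-4000) = -93312
t_9 = -4(-93312) + 4(19328) = 450560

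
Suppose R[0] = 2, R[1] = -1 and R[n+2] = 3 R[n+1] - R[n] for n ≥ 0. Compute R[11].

-31241

R[2] = 3(-1) - 2 = -5
R[3] = 3(-5) - (-1) = -14
R[4] = 3(-14) - (-5) = -37
R[5] = 3(-37) - (-14) = -97
R[6] = 3(-97) - (-37) = -254
R[7] = 3(-254) - (-97) = -665
R[8] = 3(-665) - (-254) = -1741
R[9] = 3(-1741) - (-665) = -4558
R[10] = 3(-4558) - (-1741) = -11933
R[11] = 3(-11933) - (-4558) = -31241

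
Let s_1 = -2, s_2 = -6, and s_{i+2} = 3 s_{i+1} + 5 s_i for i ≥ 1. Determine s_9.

s_3 = 3*(-6) + 5*(-2) = -28
s_4 = 3*(-28) + 5*(-6) = -114
s_5 = 3*(-114) + 5*(-28) = -482
s_6 = 3*(-482) + 5*(-114) = -2016
s_7 = 3*(-2016) + 5*(-482) = -8458
s_8 = 3*(-8458) + 5*(-2016) = -35454
s_9 = 3*(-35454) + 5*(-8458) = -148652

-148652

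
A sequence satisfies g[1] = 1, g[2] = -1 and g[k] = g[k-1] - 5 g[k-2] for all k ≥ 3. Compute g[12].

-8086

g[3] = (-1) - 5*1 = -6
g[4] = (-6) - 5*(-1) = -1
g[5] = (-1) - 5*(-6) = 29
g[6] = 29 - 5*(-1) = 34
g[7] = 34 - 5*29 = -111
g[8] = (-111) - 5*34 = -281
g[9] = (-281) - 5*(-111) = 274
g[10] = 274 - 5*(-281) = 1679
g[11] = 1679 - 5*274 = 309
g[12] = 309 - 5*1679 = -8086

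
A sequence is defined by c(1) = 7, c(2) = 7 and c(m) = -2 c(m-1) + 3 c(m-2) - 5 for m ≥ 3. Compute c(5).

c(3) = -2·7 + 3·7 - 5 = 2
c(4) = -2·2 + 3·7 - 5 = 12
c(5) = -2·12 + 3·2 - 5 = -23

-23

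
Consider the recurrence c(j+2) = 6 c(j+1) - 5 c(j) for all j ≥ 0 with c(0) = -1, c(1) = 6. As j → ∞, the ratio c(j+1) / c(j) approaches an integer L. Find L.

The characteristic equation is r^2 - 6r + 5 = 0, which factors as (r - 5)(r - 1) = 0.
So the roots are 5 and 1. Since |5| > |1| and the coefficient of 5^j is non-zero, the ratio tends to 5.

5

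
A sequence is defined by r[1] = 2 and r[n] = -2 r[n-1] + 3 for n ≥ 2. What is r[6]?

r[2] = -2*2 + 3 = -1
r[3] = -2*(-1) + 3 = 5
r[4] = -2*5 + 3 = -7
r[5] = -2*(-7) + 3 = 17
r[6] = -2*17 + 3 = -31

-31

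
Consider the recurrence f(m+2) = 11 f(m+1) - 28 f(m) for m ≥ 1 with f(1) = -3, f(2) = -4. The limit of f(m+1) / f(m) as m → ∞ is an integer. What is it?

The characteristic equation is r^2 - 11r + 28 = 0, which factors as (r - 7)(r - 4) = 0.
So the roots are 7 and 4. Since |7| > |4| and the coefficient of 7^m is non-zero, the ratio tends to 7.

7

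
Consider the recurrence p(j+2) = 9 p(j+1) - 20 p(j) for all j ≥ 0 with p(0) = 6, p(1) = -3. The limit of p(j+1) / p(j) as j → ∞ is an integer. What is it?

The characteristic equation is r^2 - 9r + 20 = 0, which factors as (r - 5)(r - 4) = 0.
So the roots are 5 and 4. Since |5| > |4| and the coefficient of 5^j is non-zero, the ratio tends to 5.

5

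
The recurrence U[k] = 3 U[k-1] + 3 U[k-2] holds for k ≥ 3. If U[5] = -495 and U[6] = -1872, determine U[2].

-7

Rearranging, U[k-2] = (U[k] - 3 U[k-1]) / 3.
U[4] = (-1872 - 3(-495)) / 3 = -387/3 = -129
U[3] = (-495 - 3(-129)) / 3 = -108/3 = -36
U[2] = (-129 - 3(-36)) / 3 = -21/3 = -7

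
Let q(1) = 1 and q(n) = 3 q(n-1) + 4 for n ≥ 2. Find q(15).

The fixed point is 4/(1 - 3) = -2, so q(n) + 2 = 3(q(n-1) + 2).
Hence q(n) = 3·3^{n-1} - 2.
q(15) = 3·3^{14} - 2 = 3·4782969 - 2 = 14348905.

14348905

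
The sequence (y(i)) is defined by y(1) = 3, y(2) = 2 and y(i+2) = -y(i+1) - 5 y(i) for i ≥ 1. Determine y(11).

2038

y(3) = -2 - 5·3 = -17
y(4) = -(-17) - 5·2 = 7
y(5) = -7 - 5·(-17) = 78
y(6) = -78 - 5·7 = -113
y(7) = -(-113) - 5·78 = -277
y(8) = -(-277) - 5·(-113) = 842
y(9) = -842 - 5·(-277) = 543
y(10) = -543 - 5·842 = -4753
y(11) = -(-4753) - 5·543 = 2038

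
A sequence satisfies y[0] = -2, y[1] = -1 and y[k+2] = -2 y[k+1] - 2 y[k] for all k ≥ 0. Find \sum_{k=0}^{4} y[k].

1

y[2] = -2·(-1) - 2·(-2) = 6
y[3] = -2·6 - 2·(-1) = -10
y[4] = -2·(-10) - 2·6 = 8
Sum = (-2) + (-1) + 6 + (-10) + 8 = 1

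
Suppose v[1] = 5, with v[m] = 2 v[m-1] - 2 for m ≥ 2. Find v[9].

v[2] = 2·5 - 2 = 8
v[3] = 2·8 - 2 = 14
v[4] = 2·14 - 2 = 26
v[5] = 2·26 - 2 = 50
v[6] = 2·50 - 2 = 98
v[7] = 2·98 - 2 = 194
v[8] = 2·194 - 2 = 386
v[9] = 2·386 - 2 = 770

770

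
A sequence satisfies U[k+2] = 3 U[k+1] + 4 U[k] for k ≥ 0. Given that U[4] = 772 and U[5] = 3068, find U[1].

8

Rearranging, U[k-2] = (U[k] - 3 U[k-1]) / 4.
U[3] = (3068 - 3*772) / 4 = 752/4 = 188
U[2] = (772 - 3*188) / 4 = 208/4 = 52
U[1] = (188 - 3*52) / 4 = 32/4 = 8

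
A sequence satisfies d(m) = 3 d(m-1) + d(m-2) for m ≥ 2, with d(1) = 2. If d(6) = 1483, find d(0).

7

Let d(0) = x.
d(2) = 6 + x
d(3) = 20 + 3x
d(4) = 66 + 10x
d(5) = 218 + 33x
d(6) = 720 + 109x
So 720 + 109x = 1483, giving x = 7.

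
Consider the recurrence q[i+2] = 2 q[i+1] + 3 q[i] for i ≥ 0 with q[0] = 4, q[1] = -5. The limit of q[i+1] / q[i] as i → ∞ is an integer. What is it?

3

The characteristic equation is r^2 - 2r - 3 = 0, which factors as (r - 3)(r + 1) = 0.
So the roots are 3 and -1. Since |3| > |-1| and the coefficient of 3^i is non-zero, the ratio tends to 3.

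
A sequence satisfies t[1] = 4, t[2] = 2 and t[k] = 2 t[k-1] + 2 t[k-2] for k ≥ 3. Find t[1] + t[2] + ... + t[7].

t[3] = 2·2 + 2·4 = 12
t[4] = 2·12 + 2·2 = 28
t[5] = 2·28 + 2·12 = 80
t[6] = 2·80 + 2·28 = 216
t[7] = 2·216 + 2·80 = 592
Sum = 4 + 2 + 12 + 28 + 80 + 216 + 592 = 934

934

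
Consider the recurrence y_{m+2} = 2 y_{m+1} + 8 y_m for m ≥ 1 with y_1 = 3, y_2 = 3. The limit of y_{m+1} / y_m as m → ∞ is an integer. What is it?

4

The characteristic equation is r^2 - 2r - 8 = 0, which factors as (r - 4)(r + 2) = 0.
So the roots are 4 and -2. Since |4| > |-2| and the coefficient of 4^m is non-zero, the ratio tends to 4.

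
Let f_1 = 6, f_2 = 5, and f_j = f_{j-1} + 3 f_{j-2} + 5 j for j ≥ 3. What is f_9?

f_3 = 5 + 3*6 + 15 = 38
f_4 = 38 + 3*5 + 20 = 73
f_5 = 73 + 3*38 + 25 = 212
f_6 = 212 + 3*73 + 30 = 461
f_7 = 461 + 3*212 + 35 = 1132
f_8 = 1132 + 3*461 + 40 = 2555
f_9 = 2555 + 3*1132 + 45 = 5996

5996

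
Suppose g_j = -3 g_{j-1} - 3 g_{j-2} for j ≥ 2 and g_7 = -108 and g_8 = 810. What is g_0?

Rearranging, g_{j-2} = (g_j + 3 g_{j-1}) / -3.
g_6 = (810 + 3·(-108)) / -3 = 486/-3 = -162
g_5 = (-108 + 3·(-162)) / -3 = -594/-3 = 198
g_4 = (-162 + 3·198) / -3 = 432/-3 = -144
g_3 = (198 + 3·(-144)) / -3 = -234/-3 = 78
g_2 = (-144 + 3·78) / -3 = 90/-3 = -30
g_1 = (78 + 3·(-30)) / -3 = -12/-3 = 4
g_0 = (-30 + 3·4) / -3 = -18/-3 = 6

6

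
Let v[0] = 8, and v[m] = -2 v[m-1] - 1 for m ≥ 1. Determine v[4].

133

v[1] = -2·8 - 1 = -17
v[2] = -2·(-17) - 1 = 33
v[3] = -2·33 - 1 = -67
v[4] = -2·(-67) - 1 = 133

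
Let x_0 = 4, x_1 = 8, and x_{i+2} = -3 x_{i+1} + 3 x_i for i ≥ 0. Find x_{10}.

x_2 = -3·8 + 3·4 = -12
x_3 = -3·(-12) + 3·8 = 60
x_4 = -3·60 + 3·(-12) = -216
x_5 = -3·(-216) + 3·60 = 828
x_6 = -3·828 + 3·(-216) = -3132
x_7 = -3·(-3132) + 3·828 = 11880
x_8 = -3·11880 + 3·(-3132) = -45036
x_9 = -3·(-45036) + 3·11880 = 170748
x_{10} = -3·170748 + 3·(-45036) = -647352

-647352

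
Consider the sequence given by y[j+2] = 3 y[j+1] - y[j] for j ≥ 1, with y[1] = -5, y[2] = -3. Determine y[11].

y[3] = 3·(-3) - (-5) = -4
y[4] = 3·(-4) - (-3) = -9
y[5] = 3·(-9) - (-4) = -23
y[6] = 3·(-23) - (-9) = -60
y[7] = 3·(-60) - (-23) = -157
y[8] = 3·(-157) - (-60) = -411
y[9] = 3·(-411) - (-157) = -1076
y[10] = 3·(-1076) - (-411) = -2817
y[11] = 3·(-2817) - (-1076) = -7375

-7375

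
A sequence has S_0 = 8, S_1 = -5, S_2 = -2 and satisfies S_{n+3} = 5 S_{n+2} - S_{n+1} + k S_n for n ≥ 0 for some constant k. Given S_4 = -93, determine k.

S_3 = -5 + 8k
S_4 = -23 + 35k
So -23 + 35k = -93, giving k = -2.

-2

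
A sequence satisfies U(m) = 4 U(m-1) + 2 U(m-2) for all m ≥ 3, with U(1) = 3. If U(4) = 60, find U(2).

Let U(2) = z.
U(3) = 6 + 4z
U(4) = 24 + 18z
So 24 + 18z = 60, giving z = 2.

2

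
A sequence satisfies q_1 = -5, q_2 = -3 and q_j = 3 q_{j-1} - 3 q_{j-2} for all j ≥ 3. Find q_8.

81

q_3 = 3(-3) - 3(-5) = 6
q_4 = 3(6) - 3(-3) = 27
q_5 = 3(27) - 3(6) = 63
q_6 = 3(63) - 3(27) = 108
q_7 = 3(108) - 3(63) = 135
q_8 = 3(135) - 3(108) = 81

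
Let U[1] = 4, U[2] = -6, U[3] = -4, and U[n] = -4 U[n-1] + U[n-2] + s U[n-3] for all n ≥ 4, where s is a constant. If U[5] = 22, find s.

U[4] = 10 + 4s
U[5] = -44 - 22s
So -44 - 22s = 22, giving s = -3.

-3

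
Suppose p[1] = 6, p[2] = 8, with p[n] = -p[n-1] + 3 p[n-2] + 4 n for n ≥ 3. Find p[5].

p[3] = -8 + 3·6 + 12 = 22
p[4] = -22 + 3·8 + 16 = 18
p[5] = -18 + 3·22 + 20 = 68

68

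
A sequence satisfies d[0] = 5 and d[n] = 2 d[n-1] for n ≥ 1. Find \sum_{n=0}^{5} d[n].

d[1] = 2·5 = 10
d[2] = 2·10 = 20
d[3] = 2·20 = 40
d[4] = 2·40 = 80
d[5] = 2·80 = 160
Sum = 5 + 10 + 20 + 40 + 80 + 160 = 315

315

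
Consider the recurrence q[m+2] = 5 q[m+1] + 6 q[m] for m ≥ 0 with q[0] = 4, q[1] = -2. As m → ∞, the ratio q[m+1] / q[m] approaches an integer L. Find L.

The characteristic equation is r^2 - 5r - 6 = 0, which factors as (r - 6)(r + 1) = 0.
So the roots are 6 and -1. Since |6| > |-1| and the coefficient of 6^m is non-zero, the ratio tends to 6.

6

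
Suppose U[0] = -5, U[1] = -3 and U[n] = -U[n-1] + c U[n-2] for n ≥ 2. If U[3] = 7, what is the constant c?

U[2] = 3 - 5c
U[3] = -3 + 2c
So -3 + 2c = 7, giving c = 5.

5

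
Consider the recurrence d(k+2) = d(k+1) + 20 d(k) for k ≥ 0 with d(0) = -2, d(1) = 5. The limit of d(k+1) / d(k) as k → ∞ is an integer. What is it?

The characteristic equation is r^2 - r - 20 = 0, which factors as (r - 5)(r + 4) = 0.
So the roots are 5 and -4. Since |5| > |-4| and the coefficient of 5^k is non-zero, the ratio tends to 5.

5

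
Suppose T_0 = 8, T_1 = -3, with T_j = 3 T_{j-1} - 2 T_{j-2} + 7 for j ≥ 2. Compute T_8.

-1068

T_2 = 3(-3) - 2(8) + 7 = -18
T_3 = 3(-18) - 2(-3) + 7 = -41
T_4 = 3(-41) - 2(-18) + 7 = -80
T_5 = 3(-80) - 2(-41) + 7 = -151
T_6 = 3(-151) - 2(-80) + 7 = -286
T_7 = 3(-286) - 2(-151) + 7 = -549
T_8 = 3(-549) - 2(-286) + 7 = -1068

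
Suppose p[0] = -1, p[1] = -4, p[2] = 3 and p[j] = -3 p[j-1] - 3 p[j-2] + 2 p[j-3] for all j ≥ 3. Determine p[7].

152

p[3] = -3(3) - 3(-4) + 2(-1) = 1
p[4] = -3(1) - 3(3) + 2(-4) = -20
p[5] = -3(-20) - 3(1) + 2(3) = 63
p[6] = -3(63) - 3(-20) + 2(1) = -127
p[7] = -3(-127) - 3(63) + 2(-20) = 152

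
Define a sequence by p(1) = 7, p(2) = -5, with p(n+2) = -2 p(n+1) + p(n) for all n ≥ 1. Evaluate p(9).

p(3) = -2*(-5) + 7 = 17
p(4) = -2*17 + (-5) = -39
p(5) = -2*(-39) + 17 = 95
p(6) = -2*95 + (-39) = -229
p(7) = -2*(-229) + 95 = 553
p(8) = -2*553 + (-229) = -1335
p(9) = -2*(-1335) + 553 = 3223

3223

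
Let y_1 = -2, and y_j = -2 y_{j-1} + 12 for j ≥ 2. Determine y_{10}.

y_2 = -2*(-2) + 12 = 16
y_3 = -2*16 + 12 = -20
y_4 = -2*(-20) + 12 = 52
y_5 = -2*52 + 12 = -92
y_6 = -2*(-92) + 12 = 196
y_7 = -2*196 + 12 = -380
y_8 = -2*(-380) + 12 = 772
y_9 = -2*772 + 12 = -1532
y_{10} = -2*(-1532) + 12 = 3076

3076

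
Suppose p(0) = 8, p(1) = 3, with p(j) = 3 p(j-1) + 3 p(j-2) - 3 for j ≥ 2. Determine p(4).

p(2) = 3(3) + 3(8) - 3 = 30
p(3) = 3(30) + 3(3) - 3 = 96
p(4) = 3(96) + 3(30) - 3 = 375

375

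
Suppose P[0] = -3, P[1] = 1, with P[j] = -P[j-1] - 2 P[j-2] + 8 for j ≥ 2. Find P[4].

-11

P[2] = -1 - 2(-3) + 8 = 13
P[3] = -13 - 2(1) + 8 = -7
P[4] = -(-7) - 2(13) + 8 = -11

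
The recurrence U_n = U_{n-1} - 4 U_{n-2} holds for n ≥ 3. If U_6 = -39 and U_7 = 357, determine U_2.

Rearranging, U_{n-2} = (U_n - U_{n-1}) / -4.
U_5 = (357 - (-39)) / -4 = 396/-4 = -99
U_4 = (-39 - (-99)) / -4 = 60/-4 = -15
U_3 = (-99 - (-15)) / -4 = -84/-4 = 21
U_2 = (-15 - 21) / -4 = -36/-4 = 9

9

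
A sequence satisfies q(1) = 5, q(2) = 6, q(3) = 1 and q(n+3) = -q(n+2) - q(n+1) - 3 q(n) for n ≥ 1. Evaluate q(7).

q(4) = -1 - 6 - 3*5 = -22
q(5) = -(-22) - 1 - 3*6 = 3
q(6) = -3 - (-22) - 3*1 = 16
q(7) = -16 - 3 - 3*(-22) = 47

47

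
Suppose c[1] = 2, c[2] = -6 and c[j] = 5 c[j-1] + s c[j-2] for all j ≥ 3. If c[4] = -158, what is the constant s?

c[3] = -30 + 2s
c[4] = -150 + 4s
So -150 + 4s = -158, giving s = -2.

-2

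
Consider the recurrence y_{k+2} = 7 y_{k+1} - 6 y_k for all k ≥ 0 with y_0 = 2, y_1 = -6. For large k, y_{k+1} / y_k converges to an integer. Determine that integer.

The characteristic equation is r^2 - 7r + 6 = 0, which factors as (r - 6)(r - 1) = 0.
So the roots are 6 and 1. Since |6| > |1| and the coefficient of 6^k is non-zero, the ratio tends to 6.

6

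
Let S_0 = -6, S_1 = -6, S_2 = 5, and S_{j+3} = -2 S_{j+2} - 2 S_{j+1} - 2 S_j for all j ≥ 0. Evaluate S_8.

S_3 = -2*5 - 2*(-6) - 2*(-6) = 14
S_4 = -2*14 - 2*5 - 2*(-6) = -26
S_5 = -2*(-26) - 2*14 - 2*5 = 14
S_6 = -2*14 - 2*(-26) - 2*14 = -4
S_7 = -2*(-4) - 2*14 - 2*(-26) = 32
S_8 = -2*32 - 2*(-4) - 2*14 = -84

-84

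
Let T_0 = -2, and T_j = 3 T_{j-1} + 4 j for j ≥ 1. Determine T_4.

70

T_1 = 3·(-2) + 4 = -2
T_2 = 3·(-2) + 8 = 2
T_3 = 3·2 + 12 = 18
T_4 = 3·18 + 16 = 70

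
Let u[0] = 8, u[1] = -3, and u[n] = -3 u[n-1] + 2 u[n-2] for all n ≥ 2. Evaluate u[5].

u[2] = -3·(-3) + 2·8 = 25
u[3] = -3·25 + 2·(-3) = -81
u[4] = -3·(-81) + 2·25 = 293
u[5] = -3·293 + 2·(-81) = -1041

-1041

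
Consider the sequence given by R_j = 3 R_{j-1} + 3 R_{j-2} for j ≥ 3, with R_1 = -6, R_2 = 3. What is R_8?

R_3 = 3(3) + 3(-6) = -9
R_4 = 3(-9) + 3(3) = -18
R_5 = 3(-18) + 3(-9) = -81
R_6 = 3(-81) + 3(-18) = -297
R_7 = 3(-297) + 3(-81) = -1134
R_8 = 3(-1134) + 3(-297) = -4293

-4293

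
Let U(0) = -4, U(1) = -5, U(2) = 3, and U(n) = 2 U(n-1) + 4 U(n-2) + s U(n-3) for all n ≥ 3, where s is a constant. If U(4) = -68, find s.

U(3) = -14 - 4s
U(4) = -16 - 13s
So -16 - 13s = -68, giving s = 4.

4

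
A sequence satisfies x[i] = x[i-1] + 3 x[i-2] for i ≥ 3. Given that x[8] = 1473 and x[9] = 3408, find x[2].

Rearranging, x[i-2] = (x[i] - x[i-1]) / 3.
x[7] = (3408 - 1473) / 3 = 1935/3 = 645
x[6] = (1473 - 645) / 3 = 828/3 = 276
x[5] = (645 - 276) / 3 = 369/3 = 123
x[4] = (276 - 123) / 3 = 153/3 = 51
x[3] = (123 - 51) / 3 = 72/3 = 24
x[2] = (51 - 24) / 3 = 27/3 = 9

9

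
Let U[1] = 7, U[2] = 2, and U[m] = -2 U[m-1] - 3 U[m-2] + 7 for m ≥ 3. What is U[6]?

-78

U[3] = -2·2 - 3·7 + 7 = -18
U[4] = -2·(-18) - 3·2 + 7 = 37
U[5] = -2·37 - 3·(-18) + 7 = -13
U[6] = -2·(-13) - 3·37 + 7 = -78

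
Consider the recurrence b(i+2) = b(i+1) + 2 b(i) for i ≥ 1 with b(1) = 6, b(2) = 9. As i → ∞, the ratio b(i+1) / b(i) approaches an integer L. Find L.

2

The characteristic equation is r^2 - r - 2 = 0, which factors as (r - 2)(r + 1) = 0.
So the roots are 2 and -1. Since |2| > |-1| and the coefficient of 2^i is non-zero, the ratio tends to 2.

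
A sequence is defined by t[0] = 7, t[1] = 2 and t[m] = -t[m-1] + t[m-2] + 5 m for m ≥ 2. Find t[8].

t[2] = -2 + 7 + 10 = 15
t[3] = -15 + 2 + 15 = 2
t[4] = -2 + 15 + 20 = 33
t[5] = -33 + 2 + 25 = -6
t[6] = -(-6) + 33 + 30 = 69
t[7] = -69 + (-6) + 35 = -40
t[8] = -(-40) + 69 + 40 = 149

149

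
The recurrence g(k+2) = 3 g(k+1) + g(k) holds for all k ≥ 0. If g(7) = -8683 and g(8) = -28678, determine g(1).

Rearranging, g(k-2) = g(k) - 3 g(k-1).
g(6) = -28678 - 3*(-8683) = -2629
g(5) = -8683 - 3*(-2629) = -796
g(4) = -2629 - 3*(-796) = -241
g(3) = -796 - 3*(-241) = -73
g(2) = -241 - 3*(-73) = -22
g(1) = -73 - 3*(-22) = -7

-7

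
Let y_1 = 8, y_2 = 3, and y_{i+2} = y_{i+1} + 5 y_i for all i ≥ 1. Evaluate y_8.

4743

y_3 = 3 + 5*8 = 43
y_4 = 43 + 5*3 = 58
y_5 = 58 + 5*43 = 273
y_6 = 273 + 5*58 = 563
y_7 = 563 + 5*273 = 1928
y_8 = 1928 + 5*563 = 4743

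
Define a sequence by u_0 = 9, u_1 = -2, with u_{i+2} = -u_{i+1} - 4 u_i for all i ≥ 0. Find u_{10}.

u_2 = -(-2) - 4*9 = -34
u_3 = -(-34) - 4*(-2) = 42
u_4 = -42 - 4*(-34) = 94
u_5 = -94 - 4*42 = -262
u_6 = -(-262) - 4*94 = -114
u_7 = -(-114) - 4*(-262) = 1162
u_8 = -1162 - 4*(-114) = -706
u_9 = -(-706) - 4*1162 = -3942
u_{10} = -(-3942) - 4*(-706) = 6766

6766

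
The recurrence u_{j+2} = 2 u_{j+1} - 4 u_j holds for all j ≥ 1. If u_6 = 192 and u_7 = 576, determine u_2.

Rearranging, u_{j-2} = (u_j - 2 u_{j-1}) / -4.
u_5 = (576 - 2*192) / -4 = 192/-4 = -48
u_4 = (192 - 2*(-48)) / -4 = 288/-4 = -72
u_3 = (-48 - 2*(-72)) / -4 = 96/-4 = -24
u_2 = (-72 - 2*(-24)) / -4 = -24/-4 = 6

6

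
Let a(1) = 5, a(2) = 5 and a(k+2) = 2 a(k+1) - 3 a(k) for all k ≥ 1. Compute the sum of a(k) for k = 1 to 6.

a(3) = 2*5 - 3*5 = -5
a(4) = 2*(-5) - 3*5 = -25
a(5) = 2*(-25) - 3*(-5) = -35
a(6) = 2*(-35) - 3*(-25) = 5
Sum = 5 + 5 + (-5) + (-25) + (-35) + 5 = -50

-50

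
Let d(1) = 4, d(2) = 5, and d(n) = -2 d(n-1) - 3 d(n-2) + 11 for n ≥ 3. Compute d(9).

-260

d(3) = -2*5 - 3*4 + 11 = -11
d(4) = -2*(-11) - 3*5 + 11 = 18
d(5) = -2*18 - 3*(-11) + 11 = 8
d(6) = -2*8 - 3*18 + 11 = -59
d(7) = -2*(-59) - 3*8 + 11 = 105
d(8) = -2*105 - 3*(-59) + 11 = -22
d(9) = -2*(-22) - 3*105 + 11 = -260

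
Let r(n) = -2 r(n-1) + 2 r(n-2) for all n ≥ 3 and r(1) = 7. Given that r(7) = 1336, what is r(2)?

Let r(2) = w.
r(3) = 14 - 2w
r(4) = -28 + 6w
r(5) = 84 - 16w
r(6) = -224 + 44w
r(7) = 616 - 120w
So 616 - 120w = 1336, giving w = -6.

-6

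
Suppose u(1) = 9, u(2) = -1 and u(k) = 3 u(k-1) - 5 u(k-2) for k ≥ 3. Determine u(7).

u(3) = 3*(-1) - 5*9 = -48
u(4) = 3*(-48) - 5*(-1) = -139
u(5) = 3*(-139) - 5*(-48) = -177
u(6) = 3*(-177) - 5*(-139) = 164
u(7) = 3*164 - 5*(-177) = 1377

1377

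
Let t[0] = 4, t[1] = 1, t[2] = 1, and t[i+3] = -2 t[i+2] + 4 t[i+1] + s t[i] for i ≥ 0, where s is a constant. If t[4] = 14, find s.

t[3] = 2 + 4s
t[4] = -7s
So -7s = 14, giving s = -2.

-2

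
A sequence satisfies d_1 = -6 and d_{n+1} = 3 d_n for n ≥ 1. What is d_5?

-486

d_2 = 3*(-6) = -18
d_3 = 3*(-18) = -54
d_4 = 3*(-54) = -162
d_5 = 3*(-162) = -486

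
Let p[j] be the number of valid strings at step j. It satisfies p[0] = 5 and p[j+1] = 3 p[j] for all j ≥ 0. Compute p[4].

p[1] = 3·5 = 15
p[2] = 3·15 = 45
p[3] = 3·45 = 135
p[4] = 3·135 = 405

405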